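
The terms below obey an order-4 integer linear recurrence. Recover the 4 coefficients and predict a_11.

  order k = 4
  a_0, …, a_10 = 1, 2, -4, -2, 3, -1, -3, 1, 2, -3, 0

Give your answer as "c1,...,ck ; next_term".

  a_4 = -1·-2 + 0·-4 + 0·2 + 1·1 = 3
  a_5 = -1·3 + 0·-2 + 0·-4 + 1·2 = -1
  a_6 = -1·-1 + 0·3 + 0·-2 + 1·-4 = -3
  a_7 = -1·-3 + 0·-1 + 0·3 + 1·-2 = 1
  a_8 = -1·1 + 0·-3 + 0·-1 + 1·3 = 2
  a_9 = -1·2 + 0·1 + 0·-3 + 1·-1 = -3
  a_10 = -1·-3 + 0·2 + 0·1 + 1·-3 = 0
  a_11 = -1·0 + 0·-3 + 0·2 + 1·1 = 1

-1,0,0,1 ; 1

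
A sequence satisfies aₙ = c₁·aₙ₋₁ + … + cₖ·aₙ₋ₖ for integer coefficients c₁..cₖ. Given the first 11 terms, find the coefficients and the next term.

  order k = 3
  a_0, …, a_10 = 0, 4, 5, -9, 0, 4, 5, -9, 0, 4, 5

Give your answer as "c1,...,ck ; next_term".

  a_3 = -1·5 + -1·4 + -1·0 = -9
  a_4 = -1·-9 + -1·5 + -1·4 = 0
  a_5 = -1·0 + -1·-9 + -1·5 = 4
  a_6 = -1·4 + -1·0 + -1·-9 = 5
  a_7 = -1·5 + -1·4 + -1·0 = -9
  a_8 = -1·-9 + -1·5 + -1·4 = 0
  a_9 = -1·0 + -1·-9 + -1·5 = 4
  a_10 = -1·4 + -1·0 + -1·-9 = 5
  a_11 = -1·5 + -1·4 + -1·0 = -9

-1,-1,-1 ; -9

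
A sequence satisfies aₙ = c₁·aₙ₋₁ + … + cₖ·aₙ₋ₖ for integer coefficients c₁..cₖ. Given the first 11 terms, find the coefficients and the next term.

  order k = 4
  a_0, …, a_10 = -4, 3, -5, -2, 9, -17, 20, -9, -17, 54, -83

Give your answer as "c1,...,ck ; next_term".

  a_4 = -1·-2 + 0·-5 + 1·3 + -1·-4 = 9
  a_5 = -1·9 + 0·-2 + 1·-5 + -1·3 = -17
  a_6 = -1·-17 + 0·9 + 1·-2 + -1·-5 = 20
  a_7 = -1·20 + 0·-17 + 1·9 + -1·-2 = -9
  a_8 = -1·-9 + 0·20 + 1·-17 + -1·9 = -17
  a_9 = -1·-17 + 0·-9 + 1·20 + -1·-17 = 54
  a_10 = -1·54 + 0·-17 + 1·-9 + -1·20 = -83
  a_11 = -1·-83 + 0·54 + 1·-17 + -1·-9 = 75

-1,0,1,-1 ; 75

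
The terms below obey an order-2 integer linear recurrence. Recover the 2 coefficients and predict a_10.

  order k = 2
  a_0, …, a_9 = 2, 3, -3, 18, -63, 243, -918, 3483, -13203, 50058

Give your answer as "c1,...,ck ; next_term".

-3,3 ; -189783

  a_2 = -3·3 + 3·2 = -3
  a_3 = -3·-3 + 3·3 = 18
  a_4 = -3·18 + 3·-3 = -63
  a_5 = -3·-63 + 3·18 = 243
  a_6 = -3·243 + 3·-63 = -918
  a_7 = -3·-918 + 3·243 = 3483
  a_8 = -3·3483 + 3·-918 = -13203
  a_9 = -3·-13203 + 3·3483 = 50058
  a_10 = -3·50058 + 3·-13203 = -189783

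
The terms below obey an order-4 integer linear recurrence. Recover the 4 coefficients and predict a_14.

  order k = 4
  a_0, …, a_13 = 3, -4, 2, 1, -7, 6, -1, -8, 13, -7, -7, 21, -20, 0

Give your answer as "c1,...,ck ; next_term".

0,0,1,-1 ; 28

  a_4 = 0·1 + 0·2 + 1·-4 + -1·3 = -7
  a_5 = 0·-7 + 0·1 + 1·2 + -1·-4 = 6
  a_6 = 0·6 + 0·-7 + 1·1 + -1·2 = -1
  a_7 = 0·-1 + 0·6 + 1·-7 + -1·1 = -8
  a_8 = 0·-8 + 0·-1 + 1·6 + -1·-7 = 13
  a_9 = 0·13 + 0·-8 + 1·-1 + -1·6 = -7
  a_10 = 0·-7 + 0·13 + 1·-8 + -1·-1 = -7
  a_11 = 0·-7 + 0·-7 + 1·13 + -1·-8 = 21
  a_12 = 0·21 + 0·-7 + 1·-7 + -1·13 = -20
  a_13 = 0·-20 + 0·21 + 1·-7 + -1·-7 = 0
  a_14 = 0·0 + 0·-20 + 1·21 + -1·-7 = 28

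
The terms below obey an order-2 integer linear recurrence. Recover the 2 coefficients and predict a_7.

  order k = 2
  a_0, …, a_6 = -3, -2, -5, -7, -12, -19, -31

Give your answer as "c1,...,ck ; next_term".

1,1 ; -50

  a_2 = 1·-2 + 1·-3 = -5
  a_3 = 1·-5 + 1·-2 = -7
  a_4 = 1·-7 + 1·-5 = -12
  a_5 = 1·-12 + 1·-7 = -19
  a_6 = 1·-19 + 1·-12 = -31
  a_7 = 1·-31 + 1·-19 = -50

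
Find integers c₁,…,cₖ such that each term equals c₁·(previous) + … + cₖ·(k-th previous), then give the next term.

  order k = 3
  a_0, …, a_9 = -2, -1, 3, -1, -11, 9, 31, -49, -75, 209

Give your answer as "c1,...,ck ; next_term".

0,-3,2 ; 127

  a_3 = 0·3 + -3·-1 + 2·-2 = -1
  a_4 = 0·-1 + -3·3 + 2·-1 = -11
  a_5 = 0·-11 + -3·-1 + 2·3 = 9
  a_6 = 0·9 + -3·-11 + 2·-1 = 31
  a_7 = 0·31 + -3·9 + 2·-11 = -49
  a_8 = 0·-49 + -3·31 + 2·9 = -75
  a_9 = 0·-75 + -3·-49 + 2·31 = 209
  a_10 = 0·209 + -3·-75 + 2·-49 = 127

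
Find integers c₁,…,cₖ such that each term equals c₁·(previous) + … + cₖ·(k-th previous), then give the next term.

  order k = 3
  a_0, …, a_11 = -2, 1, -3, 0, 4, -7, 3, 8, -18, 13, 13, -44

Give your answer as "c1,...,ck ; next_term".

  a_3 = -1·-3 + -1·1 + 1·-2 = 0
  a_4 = -1·0 + -1·-3 + 1·1 = 4
  a_5 = -1·4 + -1·0 + 1·-3 = -7
  a_6 = -1·-7 + -1·4 + 1·0 = 3
  a_7 = -1·3 + -1·-7 + 1·4 = 8
  a_8 = -1·8 + -1·3 + 1·-7 = -18
  a_9 = -1·-18 + -1·8 + 1·3 = 13
  a_10 = -1·13 + -1·-18 + 1·8 = 13
  a_11 = -1·13 + -1·13 + 1·-18 = -44
  a_12 = -1·-44 + -1·13 + 1·13 = 44

-1,-1,1 ; 44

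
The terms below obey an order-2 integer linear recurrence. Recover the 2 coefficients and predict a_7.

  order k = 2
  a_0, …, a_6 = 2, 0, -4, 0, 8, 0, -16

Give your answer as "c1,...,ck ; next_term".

  a_2 = 0·0 + -2·2 = -4
  a_3 = 0·-4 + -2·0 = 0
  a_4 = 0·0 + -2·-4 = 8
  a_5 = 0·8 + -2·0 = 0
  a_6 = 0·0 + -2·8 = -16
  a_7 = 0·-16 + -2·0 = 0

0,-2 ; 0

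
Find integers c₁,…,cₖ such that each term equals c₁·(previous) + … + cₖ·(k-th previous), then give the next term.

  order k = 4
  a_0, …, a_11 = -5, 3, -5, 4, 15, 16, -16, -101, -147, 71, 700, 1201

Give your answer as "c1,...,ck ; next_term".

1,-2,-3,-2 ; -118

  a_4 = 1·4 + -2·-5 + -3·3 + -2·-5 = 15
  a_5 = 1·15 + -2·4 + -3·-5 + -2·3 = 16
  a_6 = 1·16 + -2·15 + -3·4 + -2·-5 = -16
  a_7 = 1·-16 + -2·16 + -3·15 + -2·4 = -101
  a_8 = 1·-101 + -2·-16 + -3·16 + -2·15 = -147
  a_9 = 1·-147 + -2·-101 + -3·-16 + -2·16 = 71
  a_10 = 1·71 + -2·-147 + -3·-101 + -2·-16 = 700
  a_11 = 1·700 + -2·71 + -3·-147 + -2·-101 = 1201
  a_12 = 1·1201 + -2·700 + -3·71 + -2·-147 = -118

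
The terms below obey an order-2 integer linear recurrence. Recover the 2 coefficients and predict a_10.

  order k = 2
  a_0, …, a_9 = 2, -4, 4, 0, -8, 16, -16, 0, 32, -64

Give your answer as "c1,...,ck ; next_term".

  a_2 = -2·-4 + -2·2 = 4
  a_3 = -2·4 + -2·-4 = 0
  a_4 = -2·0 + -2·4 = -8
  a_5 = -2·-8 + -2·0 = 16
  a_6 = -2·16 + -2·-8 = -16
  a_7 = -2·-16 + -2·16 = 0
  a_8 = -2·0 + -2·-16 = 32
  a_9 = -2·32 + -2·0 = -64
  a_10 = -2·-64 + -2·32 = 64

-2,-2 ; 64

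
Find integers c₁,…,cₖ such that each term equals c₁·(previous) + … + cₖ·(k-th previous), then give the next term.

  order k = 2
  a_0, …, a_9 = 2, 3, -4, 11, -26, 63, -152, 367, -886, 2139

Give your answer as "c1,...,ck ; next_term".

-2,1 ; -5164

  a_2 = -2·3 + 1·2 = -4
  a_3 = -2·-4 + 1·3 = 11
  a_4 = -2·11 + 1·-4 = -26
  a_5 = -2·-26 + 1·11 = 63
  a_6 = -2·63 + 1·-26 = -152
  a_7 = -2·-152 + 1·63 = 367
  a_8 = -2·367 + 1·-152 = -886
  a_9 = -2·-886 + 1·367 = 2139
  a_10 = -2·2139 + 1·-886 = -5164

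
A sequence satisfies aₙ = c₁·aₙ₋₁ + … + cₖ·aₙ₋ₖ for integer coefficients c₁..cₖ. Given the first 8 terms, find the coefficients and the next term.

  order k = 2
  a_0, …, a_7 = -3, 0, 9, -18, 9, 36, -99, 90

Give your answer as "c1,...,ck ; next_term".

  a_2 = -2·0 + -3·-3 = 9
  a_3 = -2·9 + -3·0 = -18
  a_4 = -2·-18 + -3·9 = 9
  a_5 = -2·9 + -3·-18 = 36
  a_6 = -2·36 + -3·9 = -99
  a_7 = -2·-99 + -3·36 = 90
  a_8 = -2·90 + -3·-99 = 117

-2,-3 ; 117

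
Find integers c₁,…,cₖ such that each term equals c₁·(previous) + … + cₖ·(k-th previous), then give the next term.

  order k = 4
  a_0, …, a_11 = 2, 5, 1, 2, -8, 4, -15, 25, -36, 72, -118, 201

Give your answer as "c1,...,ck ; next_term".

-1,1,-1,-1 ; -355

  a_4 = -1·2 + 1·1 + -1·5 + -1·2 = -8
  a_5 = -1·-8 + 1·2 + -1·1 + -1·5 = 4
  a_6 = -1·4 + 1·-8 + -1·2 + -1·1 = -15
  a_7 = -1·-15 + 1·4 + -1·-8 + -1·2 = 25
  a_8 = -1·25 + 1·-15 + -1·4 + -1·-8 = -36
  a_9 = -1·-36 + 1·25 + -1·-15 + -1·4 = 72
  a_10 = -1·72 + 1·-36 + -1·25 + -1·-15 = -118
  a_11 = -1·-118 + 1·72 + -1·-36 + -1·25 = 201
  a_12 = -1·201 + 1·-118 + -1·72 + -1·-36 = -355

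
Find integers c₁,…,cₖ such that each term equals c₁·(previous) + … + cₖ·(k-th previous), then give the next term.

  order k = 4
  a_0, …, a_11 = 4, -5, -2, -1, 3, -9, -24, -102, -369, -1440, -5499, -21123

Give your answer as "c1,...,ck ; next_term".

3,3,0,3 ; -80973

  a_4 = 3·-1 + 3·-2 + 0·-5 + 3·4 = 3
  a_5 = 3·3 + 3·-1 + 0·-2 + 3·-5 = -9
  a_6 = 3·-9 + 3·3 + 0·-1 + 3·-2 = -24
  a_7 = 3·-24 + 3·-9 + 0·3 + 3·-1 = -102
  a_8 = 3·-102 + 3·-24 + 0·-9 + 3·3 = -369
  a_9 = 3·-369 + 3·-102 + 0·-24 + 3·-9 = -1440
  a_10 = 3·-1440 + 3·-369 + 0·-102 + 3·-24 = -5499
  a_11 = 3·-5499 + 3·-1440 + 0·-369 + 3·-102 = -21123
  a_12 = 3·-21123 + 3·-5499 + 0·-1440 + 3·-369 = -80973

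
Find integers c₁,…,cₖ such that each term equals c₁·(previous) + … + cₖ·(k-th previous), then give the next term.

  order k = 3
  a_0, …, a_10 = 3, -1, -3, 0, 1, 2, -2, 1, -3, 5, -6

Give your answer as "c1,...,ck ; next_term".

  a_3 = -1·-3 + 0·-1 + -1·3 = 0
  a_4 = -1·0 + 0·-3 + -1·-1 = 1
  a_5 = -1·1 + 0·0 + -1·-3 = 2
  a_6 = -1·2 + 0·1 + -1·0 = -2
  a_7 = -1·-2 + 0·2 + -1·1 = 1
  a_8 = -1·1 + 0·-2 + -1·2 = -3
  a_9 = -1·-3 + 0·1 + -1·-2 = 5
  a_10 = -1·5 + 0·-3 + -1·1 = -6
  a_11 = -1·-6 + 0·5 + -1·-3 = 9

-1,0,-1 ; 9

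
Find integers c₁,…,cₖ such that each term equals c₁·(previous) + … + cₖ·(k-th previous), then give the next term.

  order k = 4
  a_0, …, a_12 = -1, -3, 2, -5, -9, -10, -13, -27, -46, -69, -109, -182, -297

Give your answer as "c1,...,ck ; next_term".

1,0,1,1 ; -475

  a_4 = 1·-5 + 0·2 + 1·-3 + 1·-1 = -9
  a_5 = 1·-9 + 0·-5 + 1·2 + 1·-3 = -10
  a_6 = 1·-10 + 0·-9 + 1·-5 + 1·2 = -13
  a_7 = 1·-13 + 0·-10 + 1·-9 + 1·-5 = -27
  a_8 = 1·-27 + 0·-13 + 1·-10 + 1·-9 = -46
  a_9 = 1·-46 + 0·-27 + 1·-13 + 1·-10 = -69
  a_10 = 1·-69 + 0·-46 + 1·-27 + 1·-13 = -109
  a_11 = 1·-109 + 0·-69 + 1·-46 + 1·-27 = -182
  a_12 = 1·-182 + 0·-109 + 1·-69 + 1·-46 = -297
  a_13 = 1·-297 + 0·-182 + 1·-109 + 1·-69 = -475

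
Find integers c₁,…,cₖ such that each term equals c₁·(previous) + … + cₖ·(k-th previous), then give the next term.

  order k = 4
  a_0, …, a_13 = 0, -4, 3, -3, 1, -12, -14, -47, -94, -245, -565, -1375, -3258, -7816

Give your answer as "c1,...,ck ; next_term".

2,1,-1,2 ; -18645

  a_4 = 2·-3 + 1·3 + -1·-4 + 2·0 = 1
  a_5 = 2·1 + 1·-3 + -1·3 + 2·-4 = -12
  a_6 = 2·-12 + 1·1 + -1·-3 + 2·3 = -14
  a_7 = 2·-14 + 1·-12 + -1·1 + 2·-3 = -47
  a_8 = 2·-47 + 1·-14 + -1·-12 + 2·1 = -94
  a_9 = 2·-94 + 1·-47 + -1·-14 + 2·-12 = -245
  a_10 = 2·-245 + 1·-94 + -1·-47 + 2·-14 = -565
  a_11 = 2·-565 + 1·-245 + -1·-94 + 2·-47 = -1375
  a_12 = 2·-1375 + 1·-565 + -1·-245 + 2·-94 = -3258
  a_13 = 2·-3258 + 1·-1375 + -1·-565 + 2·-245 = -7816
  a_14 = 2·-7816 + 1·-3258 + -1·-1375 + 2·-565 = -18645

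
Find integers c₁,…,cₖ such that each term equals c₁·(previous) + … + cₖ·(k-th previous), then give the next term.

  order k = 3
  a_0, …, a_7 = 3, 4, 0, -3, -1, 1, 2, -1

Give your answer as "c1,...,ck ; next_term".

-1,0,-1 ; 0

  a_3 = -1·0 + 0·4 + -1·3 = -3
  a_4 = -1·-3 + 0·0 + -1·4 = -1
  a_5 = -1·-1 + 0·-3 + -1·0 = 1
  a_6 = -1·1 + 0·-1 + -1·-3 = 2
  a_7 = -1·2 + 0·1 + -1·-1 = -1
  a_8 = -1·-1 + 0·2 + -1·1 = 0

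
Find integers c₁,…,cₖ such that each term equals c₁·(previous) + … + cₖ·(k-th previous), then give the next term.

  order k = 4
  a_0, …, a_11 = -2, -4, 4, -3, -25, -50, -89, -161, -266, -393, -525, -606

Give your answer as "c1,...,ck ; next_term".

3,-3,2,-2 ; -497

  a_4 = 3·-3 + -3·4 + 2·-4 + -2·-2 = -25
  a_5 = 3·-25 + -3·-3 + 2·4 + -2·-4 = -50
  a_6 = 3·-50 + -3·-25 + 2·-3 + -2·4 = -89
  a_7 = 3·-89 + -3·-50 + 2·-25 + -2·-3 = -161
  a_8 = 3·-161 + -3·-89 + 2·-50 + -2·-25 = -266
  a_9 = 3·-266 + -3·-161 + 2·-89 + -2·-50 = -393
  a_10 = 3·-393 + -3·-266 + 2·-161 + -2·-89 = -525
  a_11 = 3·-525 + -3·-393 + 2·-266 + -2·-161 = -606
  a_12 = 3·-606 + -3·-525 + 2·-393 + -2·-266 = -497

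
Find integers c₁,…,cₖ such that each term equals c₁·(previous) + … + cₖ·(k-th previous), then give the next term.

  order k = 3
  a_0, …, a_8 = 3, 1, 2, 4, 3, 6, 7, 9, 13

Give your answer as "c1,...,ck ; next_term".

0,1,1 ; 16

  a_3 = 0·2 + 1·1 + 1·3 = 4
  a_4 = 0·4 + 1·2 + 1·1 = 3
  a_5 = 0·3 + 1·4 + 1·2 = 6
  a_6 = 0·6 + 1·3 + 1·4 = 7
  a_7 = 0·7 + 1·6 + 1·3 = 9
  a_8 = 0·9 + 1·7 + 1·6 = 13
  a_9 = 0·13 + 1·9 + 1·7 = 16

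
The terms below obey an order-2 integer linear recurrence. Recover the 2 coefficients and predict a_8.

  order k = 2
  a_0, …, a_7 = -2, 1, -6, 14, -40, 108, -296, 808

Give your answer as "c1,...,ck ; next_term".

-2,2 ; -2208

  a_2 = -2·1 + 2·-2 = -6
  a_3 = -2·-6 + 2·1 = 14
  a_4 = -2·14 + 2·-6 = -40
  a_5 = -2·-40 + 2·14 = 108
  a_6 = -2·108 + 2·-40 = -296
  a_7 = -2·-296 + 2·108 = 808
  a_8 = -2·808 + 2·-296 = -2208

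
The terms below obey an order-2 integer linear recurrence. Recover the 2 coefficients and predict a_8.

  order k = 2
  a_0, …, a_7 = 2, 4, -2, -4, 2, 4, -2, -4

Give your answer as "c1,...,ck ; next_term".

0,-1 ; 2

  a_2 = 0·4 + -1·2 = -2
  a_3 = 0·-2 + -1·4 = -4
  a_4 = 0·-4 + -1·-2 = 2
  a_5 = 0·2 + -1·-4 = 4
  a_6 = 0·4 + -1·2 = -2
  a_7 = 0·-2 + -1·4 = -4
  a_8 = 0·-4 + -1·-2 = 2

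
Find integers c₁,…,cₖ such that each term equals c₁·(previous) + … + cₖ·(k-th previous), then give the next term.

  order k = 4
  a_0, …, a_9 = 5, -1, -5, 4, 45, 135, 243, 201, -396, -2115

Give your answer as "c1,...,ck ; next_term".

3,-3,-3,3 ; -5031

  a_4 = 3·4 + -3·-5 + -3·-1 + 3·5 = 45
  a_5 = 3·45 + -3·4 + -3·-5 + 3·-1 = 135
  a_6 = 3·135 + -3·45 + -3·4 + 3·-5 = 243
  a_7 = 3·243 + -3·135 + -3·45 + 3·4 = 201
  a_8 = 3·201 + -3·243 + -3·135 + 3·45 = -396
  a_9 = 3·-396 + -3·201 + -3·243 + 3·135 = -2115
  a_10 = 3·-2115 + -3·-396 + -3·201 + 3·243 = -5031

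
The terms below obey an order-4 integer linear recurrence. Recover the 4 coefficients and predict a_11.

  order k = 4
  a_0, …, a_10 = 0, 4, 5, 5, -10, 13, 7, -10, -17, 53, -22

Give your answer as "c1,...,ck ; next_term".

  a_4 = -1·5 + -1·5 + 0·4 + 2·0 = -10
  a_5 = -1·-10 + -1·5 + 0·5 + 2·4 = 13
  a_6 = -1·13 + -1·-10 + 0·5 + 2·5 = 7
  a_7 = -1·7 + -1·13 + 0·-10 + 2·5 = -10
  a_8 = -1·-10 + -1·7 + 0·13 + 2·-10 = -17
  a_9 = -1·-17 + -1·-10 + 0·7 + 2·13 = 53
  a_10 = -1·53 + -1·-17 + 0·-10 + 2·7 = -22
  a_11 = -1·-22 + -1·53 + 0·-17 + 2·-10 = -51

-1,-1,0,2 ; -51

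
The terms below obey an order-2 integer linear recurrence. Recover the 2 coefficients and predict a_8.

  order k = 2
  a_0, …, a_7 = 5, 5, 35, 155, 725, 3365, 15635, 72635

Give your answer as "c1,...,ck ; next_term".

4,3 ; 337445

  a_2 = 4·5 + 3·5 = 35
  a_3 = 4·35 + 3·5 = 155
  a_4 = 4·155 + 3·35 = 725
  a_5 = 4·725 + 3·155 = 3365
  a_6 = 4·3365 + 3·725 = 15635
  a_7 = 4·15635 + 3·3365 = 72635
  a_8 = 4·72635 + 3·15635 = 337445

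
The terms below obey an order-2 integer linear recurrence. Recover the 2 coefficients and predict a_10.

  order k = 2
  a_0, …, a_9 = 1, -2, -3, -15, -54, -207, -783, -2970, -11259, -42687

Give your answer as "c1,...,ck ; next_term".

3,3 ; -161838

  a_2 = 3·-2 + 3·1 = -3
  a_3 = 3·-3 + 3·-2 = -15
  a_4 = 3·-15 + 3·-3 = -54
  a_5 = 3·-54 + 3·-15 = -207
  a_6 = 3·-207 + 3·-54 = -783
  a_7 = 3·-783 + 3·-207 = -2970
  a_8 = 3·-2970 + 3·-783 = -11259
  a_9 = 3·-11259 + 3·-2970 = -42687
  a_10 = 3·-42687 + 3·-11259 = -161838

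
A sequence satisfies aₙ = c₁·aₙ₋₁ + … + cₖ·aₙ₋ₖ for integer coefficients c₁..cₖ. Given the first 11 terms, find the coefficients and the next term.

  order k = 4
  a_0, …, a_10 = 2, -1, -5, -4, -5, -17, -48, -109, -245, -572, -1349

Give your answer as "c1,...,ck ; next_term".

2,0,1,2 ; -3161

  a_4 = 2·-4 + 0·-5 + 1·-1 + 2·2 = -5
  a_5 = 2·-5 + 0·-4 + 1·-5 + 2·-1 = -17
  a_6 = 2·-17 + 0·-5 + 1·-4 + 2·-5 = -48
  a_7 = 2·-48 + 0·-17 + 1·-5 + 2·-4 = -109
  a_8 = 2·-109 + 0·-48 + 1·-17 + 2·-5 = -245
  a_9 = 2·-245 + 0·-109 + 1·-48 + 2·-17 = -572
  a_10 = 2·-572 + 0·-245 + 1·-109 + 2·-48 = -1349
  a_11 = 2·-1349 + 0·-572 + 1·-245 + 2·-109 = -3161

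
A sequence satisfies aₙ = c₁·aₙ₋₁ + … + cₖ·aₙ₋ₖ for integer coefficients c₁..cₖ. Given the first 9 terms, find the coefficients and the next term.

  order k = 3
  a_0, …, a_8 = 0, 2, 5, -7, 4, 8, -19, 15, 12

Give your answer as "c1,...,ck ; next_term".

-1,-1,1 ; -46

  a_3 = -1·5 + -1·2 + 1·0 = -7
  a_4 = -1·-7 + -1·5 + 1·2 = 4
  a_5 = -1·4 + -1·-7 + 1·5 = 8
  a_6 = -1·8 + -1·4 + 1·-7 = -19
  a_7 = -1·-19 + -1·8 + 1·4 = 15
  a_8 = -1·15 + -1·-19 + 1·8 = 12
  a_9 = -1·12 + -1·15 + 1·-19 = -46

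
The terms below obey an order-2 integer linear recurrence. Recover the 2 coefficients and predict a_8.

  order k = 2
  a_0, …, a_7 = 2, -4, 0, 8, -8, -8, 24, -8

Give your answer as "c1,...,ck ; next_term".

-1,-2 ; -40

  a_2 = -1·-4 + -2·2 = 0
  a_3 = -1·0 + -2·-4 = 8
  a_4 = -1·8 + -2·0 = -8
  a_5 = -1·-8 + -2·8 = -8
  a_6 = -1·-8 + -2·-8 = 24
  a_7 = -1·24 + -2·-8 = -8
  a_8 = -1·-8 + -2·24 = -40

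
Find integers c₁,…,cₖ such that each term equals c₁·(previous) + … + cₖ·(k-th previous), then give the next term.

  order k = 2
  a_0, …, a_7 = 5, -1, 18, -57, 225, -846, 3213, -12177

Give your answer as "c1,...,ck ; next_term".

-3,3 ; 46170

  a_2 = -3·-1 + 3·5 = 18
  a_3 = -3·18 + 3·-1 = -57
  a_4 = -3·-57 + 3·18 = 225
  a_5 = -3·225 + 3·-57 = -846
  a_6 = -3·-846 + 3·225 = 3213
  a_7 = -3·3213 + 3·-846 = -12177
  a_8 = -3·-12177 + 3·3213 = 46170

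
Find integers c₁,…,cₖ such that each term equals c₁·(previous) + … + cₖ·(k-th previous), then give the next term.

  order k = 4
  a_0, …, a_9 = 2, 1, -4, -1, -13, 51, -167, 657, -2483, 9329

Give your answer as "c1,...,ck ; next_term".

  a_4 = -3·-1 + 2·-4 + -4·1 + -2·2 = -13
  a_5 = -3·-13 + 2·-1 + -4·-4 + -2·1 = 51
  a_6 = -3·51 + 2·-13 + -4·-1 + -2·-4 = -167
  a_7 = -3·-167 + 2·51 + -4·-13 + -2·-1 = 657
  a_8 = -3·657 + 2·-167 + -4·51 + -2·-13 = -2483
  a_9 = -3·-2483 + 2·657 + -4·-167 + -2·51 = 9329
  a_10 = -3·9329 + 2·-2483 + -4·657 + -2·-167 = -35247

-3,2,-4,-2 ; -35247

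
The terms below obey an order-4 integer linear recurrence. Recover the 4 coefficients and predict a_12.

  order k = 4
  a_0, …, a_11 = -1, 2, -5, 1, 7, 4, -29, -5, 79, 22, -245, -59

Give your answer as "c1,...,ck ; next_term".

  a_4 = 0·1 + -2·-5 + 0·2 + 3·-1 = 7
  a_5 = 0·7 + -2·1 + 0·-5 + 3·2 = 4
  a_6 = 0·4 + -2·7 + 0·1 + 3·-5 = -29
  a_7 = 0·-29 + -2·4 + 0·7 + 3·1 = -5
  a_8 = 0·-5 + -2·-29 + 0·4 + 3·7 = 79
  a_9 = 0·79 + -2·-5 + 0·-29 + 3·4 = 22
  a_10 = 0·22 + -2·79 + 0·-5 + 3·-29 = -245
  a_11 = 0·-245 + -2·22 + 0·79 + 3·-5 = -59
  a_12 = 0·-59 + -2·-245 + 0·22 + 3·79 = 727

0,-2,0,3 ; 727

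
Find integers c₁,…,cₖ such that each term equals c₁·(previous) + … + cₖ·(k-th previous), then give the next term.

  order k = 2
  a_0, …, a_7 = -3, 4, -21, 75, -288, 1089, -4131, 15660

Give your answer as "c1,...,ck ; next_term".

-3,3 ; -59373

  a_2 = -3·4 + 3·-3 = -21
  a_3 = -3·-21 + 3·4 = 75
  a_4 = -3·75 + 3·-21 = -288
  a_5 = -3·-288 + 3·75 = 1089
  a_6 = -3·1089 + 3·-288 = -4131
  a_7 = -3·-4131 + 3·1089 = 15660
  a_8 = -3·15660 + 3·-4131 = -59373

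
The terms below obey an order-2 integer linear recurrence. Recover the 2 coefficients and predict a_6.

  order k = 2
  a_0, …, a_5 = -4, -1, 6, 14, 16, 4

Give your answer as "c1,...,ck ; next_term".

2,-2 ; -24

  a_2 = 2·-1 + -2·-4 = 6
  a_3 = 2·6 + -2·-1 = 14
  a_4 = 2·14 + -2·6 = 16
  a_5 = 2·16 + -2·14 = 4
  a_6 = 2·4 + -2·16 = -24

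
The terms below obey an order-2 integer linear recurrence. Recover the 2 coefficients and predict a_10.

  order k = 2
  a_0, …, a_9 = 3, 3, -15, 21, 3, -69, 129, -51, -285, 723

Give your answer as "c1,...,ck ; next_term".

  a_2 = -2·3 + -3·3 = -15
  a_3 = -2·-15 + -3·3 = 21
  a_4 = -2·21 + -3·-15 = 3
  a_5 = -2·3 + -3·21 = -69
  a_6 = -2·-69 + -3·3 = 129
  a_7 = -2·129 + -3·-69 = -51
  a_8 = -2·-51 + -3·129 = -285
  a_9 = -2·-285 + -3·-51 = 723
  a_10 = -2·723 + -3·-285 = -591

-2,-3 ; -591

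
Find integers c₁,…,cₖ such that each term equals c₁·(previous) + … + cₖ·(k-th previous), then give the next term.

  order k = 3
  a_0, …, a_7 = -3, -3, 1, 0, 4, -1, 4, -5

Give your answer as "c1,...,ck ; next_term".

  a_3 = 0·1 + 1·-3 + -1·-3 = 0
  a_4 = 0·0 + 1·1 + -1·-3 = 4
  a_5 = 0·4 + 1·0 + -1·1 = -1
  a_6 = 0·-1 + 1·4 + -1·0 = 4
  a_7 = 0·4 + 1·-1 + -1·4 = -5
  a_8 = 0·-5 + 1·4 + -1·-1 = 5

0,1,-1 ; 5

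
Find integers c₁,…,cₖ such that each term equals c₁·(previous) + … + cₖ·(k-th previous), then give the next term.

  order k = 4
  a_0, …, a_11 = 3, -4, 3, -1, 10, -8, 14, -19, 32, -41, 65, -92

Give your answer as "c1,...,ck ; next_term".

  a_4 = 0·-1 + 1·3 + -1·-4 + 1·3 = 10
  a_5 = 0·10 + 1·-1 + -1·3 + 1·-4 = -8
  a_6 = 0·-8 + 1·10 + -1·-1 + 1·3 = 14
  a_7 = 0·14 + 1·-8 + -1·10 + 1·-1 = -19
  a_8 = 0·-19 + 1·14 + -1·-8 + 1·10 = 32
  a_9 = 0·32 + 1·-19 + -1·14 + 1·-8 = -41
  a_10 = 0·-41 + 1·32 + -1·-19 + 1·14 = 65
  a_11 = 0·65 + 1·-41 + -1·32 + 1·-19 = -92
  a_12 = 0·-92 + 1·65 + -1·-41 + 1·32 = 138

0,1,-1,1 ; 138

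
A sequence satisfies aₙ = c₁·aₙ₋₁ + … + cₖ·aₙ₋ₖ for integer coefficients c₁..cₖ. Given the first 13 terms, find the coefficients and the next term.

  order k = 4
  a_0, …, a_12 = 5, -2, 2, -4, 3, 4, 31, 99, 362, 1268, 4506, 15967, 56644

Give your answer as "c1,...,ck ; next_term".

  a_4 = 4·-4 + -1·2 + -3·-2 + 3·5 = 3
  a_5 = 4·3 + -1·-4 + -3·2 + 3·-2 = 4
  a_6 = 4·4 + -1·3 + -3·-4 + 3·2 = 31
  a_7 = 4·31 + -1·4 + -3·3 + 3·-4 = 99
  a_8 = 4·99 + -1·31 + -3·4 + 3·3 = 362
  a_9 = 4·362 + -1·99 + -3·31 + 3·4 = 1268
  a_10 = 4·1268 + -1·362 + -3·99 + 3·31 = 4506
  a_11 = 4·4506 + -1·1268 + -3·362 + 3·99 = 15967
  a_12 = 4·15967 + -1·4506 + -3·1268 + 3·362 = 56644
  a_13 = 4·56644 + -1·15967 + -3·4506 + 3·1268 = 200895

4,-1,-3,3 ; 200895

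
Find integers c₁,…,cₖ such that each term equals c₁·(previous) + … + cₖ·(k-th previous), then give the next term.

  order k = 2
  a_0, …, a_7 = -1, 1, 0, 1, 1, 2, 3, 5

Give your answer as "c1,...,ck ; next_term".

1,1 ; 8

  a_2 = 1·1 + 1·-1 = 0
  a_3 = 1·0 + 1·1 = 1
  a_4 = 1·1 + 1·0 = 1
  a_5 = 1·1 + 1·1 = 2
  a_6 = 1·2 + 1·1 = 3
  a_7 = 1·3 + 1·2 = 5
  a_8 = 1·5 + 1·3 = 8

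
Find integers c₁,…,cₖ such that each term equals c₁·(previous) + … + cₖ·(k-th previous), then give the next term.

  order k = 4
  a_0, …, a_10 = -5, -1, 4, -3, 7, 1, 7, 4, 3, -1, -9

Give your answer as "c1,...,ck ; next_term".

1,1,-1,-1 ; -17

  a_4 = 1·-3 + 1·4 + -1·-1 + -1·-5 = 7
  a_5 = 1·7 + 1·-3 + -1·4 + -1·-1 = 1
  a_6 = 1·1 + 1·7 + -1·-3 + -1·4 = 7
  a_7 = 1·7 + 1·1 + -1·7 + -1·-3 = 4
  a_8 = 1·4 + 1·7 + -1·1 + -1·7 = 3
  a_9 = 1·3 + 1·4 + -1·7 + -1·1 = -1
  a_10 = 1·-1 + 1·3 + -1·4 + -1·7 = -9
  a_11 = 1·-9 + 1·-1 + -1·3 + -1·4 = -17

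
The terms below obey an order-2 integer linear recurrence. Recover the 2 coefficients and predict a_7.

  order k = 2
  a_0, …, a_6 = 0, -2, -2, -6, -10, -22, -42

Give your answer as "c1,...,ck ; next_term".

  a_2 = 1·-2 + 2·0 = -2
  a_3 = 1·-2 + 2·-2 = -6
  a_4 = 1·-6 + 2·-2 = -10
  a_5 = 1·-10 + 2·-6 = -22
  a_6 = 1·-22 + 2·-10 = -42
  a_7 = 1·-42 + 2·-22 = -86

1,2 ; -86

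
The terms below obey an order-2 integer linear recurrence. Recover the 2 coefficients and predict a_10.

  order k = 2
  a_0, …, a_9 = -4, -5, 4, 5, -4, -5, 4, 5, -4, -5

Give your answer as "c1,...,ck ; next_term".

  a_2 = 0·-5 + -1·-4 = 4
  a_3 = 0·4 + -1·-5 = 5
  a_4 = 0·5 + -1·4 = -4
  a_5 = 0·-4 + -1·5 = -5
  a_6 = 0·-5 + -1·-4 = 4
  a_7 = 0·4 + -1·-5 = 5
  a_8 = 0·5 + -1·4 = -4
  a_9 = 0·-4 + -1·5 = -5
  a_10 = 0·-5 + -1·-4 = 4

0,-1 ; 4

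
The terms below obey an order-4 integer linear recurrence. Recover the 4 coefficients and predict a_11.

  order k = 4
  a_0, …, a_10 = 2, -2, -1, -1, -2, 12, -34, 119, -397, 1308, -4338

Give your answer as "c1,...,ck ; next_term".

  a_4 = -3·-1 + 1·-1 + -1·-2 + -3·2 = -2
  a_5 = -3·-2 + 1·-1 + -1·-1 + -3·-2 = 12
  a_6 = -3·12 + 1·-2 + -1·-1 + -3·-1 = -34
  a_7 = -3·-34 + 1·12 + -1·-2 + -3·-1 = 119
  a_8 = -3·119 + 1·-34 + -1·12 + -3·-2 = -397
  a_9 = -3·-397 + 1·119 + -1·-34 + -3·12 = 1308
  a_10 = -3·1308 + 1·-397 + -1·119 + -3·-34 = -4338
  a_11 = -3·-4338 + 1·1308 + -1·-397 + -3·119 = 14362

-3,1,-1,-3 ; 14362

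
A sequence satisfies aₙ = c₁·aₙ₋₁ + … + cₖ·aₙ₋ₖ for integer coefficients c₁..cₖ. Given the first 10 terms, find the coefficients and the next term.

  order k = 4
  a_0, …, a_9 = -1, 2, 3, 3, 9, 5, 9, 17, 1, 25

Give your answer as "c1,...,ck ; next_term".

  a_4 = 0·3 + 1·3 + 2·2 + -2·-1 = 9
  a_5 = 0·9 + 1·3 + 2·3 + -2·2 = 5
  a_6 = 0·5 + 1·9 + 2·3 + -2·3 = 9
  a_7 = 0·9 + 1·5 + 2·9 + -2·3 = 17
  a_8 = 0·17 + 1·9 + 2·5 + -2·9 = 1
  a_9 = 0·1 + 1·17 + 2·9 + -2·5 = 25
  a_10 = 0·25 + 1·1 + 2·17 + -2·9 = 17

0,1,2,-2 ; 17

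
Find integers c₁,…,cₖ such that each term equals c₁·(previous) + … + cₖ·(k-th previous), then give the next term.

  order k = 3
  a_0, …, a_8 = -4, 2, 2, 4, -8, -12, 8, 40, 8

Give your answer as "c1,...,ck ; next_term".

  a_3 = 0·2 + -2·2 + -2·-4 = 4
  a_4 = 0·4 + -2·2 + -2·2 = -8
  a_5 = 0·-8 + -2·4 + -2·2 = -12
  a_6 = 0·-12 + -2·-8 + -2·4 = 8
  a_7 = 0·8 + -2·-12 + -2·-8 = 40
  a_8 = 0·40 + -2·8 + -2·-12 = 8
  a_9 = 0·8 + -2·40 + -2·8 = -96

0,-2,-2 ; -96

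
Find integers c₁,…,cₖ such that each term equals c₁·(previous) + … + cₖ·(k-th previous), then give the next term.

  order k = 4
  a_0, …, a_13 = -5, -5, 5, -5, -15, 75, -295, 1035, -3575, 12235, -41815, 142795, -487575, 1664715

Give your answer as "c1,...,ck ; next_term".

-4,-1,4,2 ; -5683735

  a_4 = -4·-5 + -1·5 + 4·-5 + 2·-5 = -15
  a_5 = -4·-15 + -1·-5 + 4·5 + 2·-5 = 75
  a_6 = -4·75 + -1·-15 + 4·-5 + 2·5 = -295
  a_7 = -4·-295 + -1·75 + 4·-15 + 2·-5 = 1035
  a_8 = -4·1035 + -1·-295 + 4·75 + 2·-15 = -3575
  a_9 = -4·-3575 + -1·1035 + 4·-295 + 2·75 = 12235
  a_10 = -4·12235 + -1·-3575 + 4·1035 + 2·-295 = -41815
  a_11 = -4·-41815 + -1·12235 + 4·-3575 + 2·1035 = 142795
  a_12 = -4·142795 + -1·-41815 + 4·12235 + 2·-3575 = -487575
  a_13 = -4·-487575 + -1·142795 + 4·-41815 + 2·12235 = 1664715
  a_14 = -4·1664715 + -1·-487575 + 4·142795 + 2·-41815 = -5683735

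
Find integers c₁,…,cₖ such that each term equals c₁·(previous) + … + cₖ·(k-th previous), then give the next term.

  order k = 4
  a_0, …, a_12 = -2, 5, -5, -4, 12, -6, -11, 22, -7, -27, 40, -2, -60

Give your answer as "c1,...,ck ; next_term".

  a_4 = 0·-4 + -1·-5 + 1·5 + -1·-2 = 12
  a_5 = 0·12 + -1·-4 + 1·-5 + -1·5 = -6
  a_6 = 0·-6 + -1·12 + 1·-4 + -1·-5 = -11
  a_7 = 0·-11 + -1·-6 + 1·12 + -1·-4 = 22
  a_8 = 0·22 + -1·-11 + 1·-6 + -1·12 = -7
  a_9 = 0·-7 + -1·22 + 1·-11 + -1·-6 = -27
  a_10 = 0·-27 + -1·-7 + 1·22 + -1·-11 = 40
  a_11 = 0·40 + -1·-27 + 1·-7 + -1·22 = -2
  a_12 = 0·-2 + -1·40 + 1·-27 + -1·-7 = -60
  a_13 = 0·-60 + -1·-2 + 1·40 + -1·-27 = 69

0,-1,1,-1 ; 69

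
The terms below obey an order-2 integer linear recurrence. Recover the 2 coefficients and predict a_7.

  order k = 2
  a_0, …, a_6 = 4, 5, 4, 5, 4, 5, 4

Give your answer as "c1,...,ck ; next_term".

  a_2 = 0·5 + 1·4 = 4
  a_3 = 0·4 + 1·5 = 5
  a_4 = 0·5 + 1·4 = 4
  a_5 = 0·4 + 1·5 = 5
  a_6 = 0·5 + 1·4 = 4
  a_7 = 0·4 + 1·5 = 5

0,1 ; 5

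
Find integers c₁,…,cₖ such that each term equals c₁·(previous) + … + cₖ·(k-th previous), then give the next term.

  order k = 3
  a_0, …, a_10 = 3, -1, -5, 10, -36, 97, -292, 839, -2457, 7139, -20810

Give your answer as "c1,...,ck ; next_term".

-2,3,1 ; 60580

  a_3 = -2·-5 + 3·-1 + 1·3 = 10
  a_4 = -2·10 + 3·-5 + 1·-1 = -36
  a_5 = -2·-36 + 3·10 + 1·-5 = 97
  a_6 = -2·97 + 3·-36 + 1·10 = -292
  a_7 = -2·-292 + 3·97 + 1·-36 = 839
  a_8 = -2·839 + 3·-292 + 1·97 = -2457
  a_9 = -2·-2457 + 3·839 + 1·-292 = 7139
  a_10 = -2·7139 + 3·-2457 + 1·839 = -20810
  a_11 = -2·-20810 + 3·7139 + 1·-2457 = 60580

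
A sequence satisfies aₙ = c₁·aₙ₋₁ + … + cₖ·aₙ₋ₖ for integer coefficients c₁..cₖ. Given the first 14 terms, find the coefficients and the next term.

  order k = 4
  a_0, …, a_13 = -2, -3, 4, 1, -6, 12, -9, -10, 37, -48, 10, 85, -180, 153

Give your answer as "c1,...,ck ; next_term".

  a_4 = -1·1 + -1·4 + 1·-3 + -1·-2 = -6
  a_5 = -1·-6 + -1·1 + 1·4 + -1·-3 = 12
  a_6 = -1·12 + -1·-6 + 1·1 + -1·4 = -9
  a_7 = -1·-9 + -1·12 + 1·-6 + -1·1 = -10
  a_8 = -1·-10 + -1·-9 + 1·12 + -1·-6 = 37
  a_9 = -1·37 + -1·-10 + 1·-9 + -1·12 = -48
  a_10 = -1·-48 + -1·37 + 1·-10 + -1·-9 = 10
  a_11 = -1·10 + -1·-48 + 1·37 + -1·-10 = 85
  a_12 = -1·85 + -1·10 + 1·-48 + -1·37 = -180
  a_13 = -1·-180 + -1·85 + 1·10 + -1·-48 = 153
  a_14 = -1·153 + -1·-180 + 1·85 + -1·10 = 102

-1,-1,1,-1 ; 102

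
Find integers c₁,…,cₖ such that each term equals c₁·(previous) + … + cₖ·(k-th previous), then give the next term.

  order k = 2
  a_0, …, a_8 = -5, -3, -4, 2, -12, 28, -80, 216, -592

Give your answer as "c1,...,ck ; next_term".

  a_2 = -2·-3 + 2·-5 = -4
  a_3 = -2·-4 + 2·-3 = 2
  a_4 = -2·2 + 2·-4 = -12
  a_5 = -2·-12 + 2·2 = 28
  a_6 = -2·28 + 2·-12 = -80
  a_7 = -2·-80 + 2·28 = 216
  a_8 = -2·216 + 2·-80 = -592
  a_9 = -2·-592 + 2·216 = 1616

-2,2 ; 1616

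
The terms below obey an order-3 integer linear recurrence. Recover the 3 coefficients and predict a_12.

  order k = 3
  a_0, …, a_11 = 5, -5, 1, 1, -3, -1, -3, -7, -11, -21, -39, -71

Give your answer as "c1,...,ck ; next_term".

1,1,1 ; -131

  a_3 = 1·1 + 1·-5 + 1·5 = 1
  a_4 = 1·1 + 1·1 + 1·-5 = -3
  a_5 = 1·-3 + 1·1 + 1·1 = -1
  a_6 = 1·-1 + 1·-3 + 1·1 = -3
  a_7 = 1·-3 + 1·-1 + 1·-3 = -7
  a_8 = 1·-7 + 1·-3 + 1·-1 = -11
  a_9 = 1·-11 + 1·-7 + 1·-3 = -21
  a_10 = 1·-21 + 1·-11 + 1·-7 = -39
  a_11 = 1·-39 + 1·-21 + 1·-11 = -71
  a_12 = 1·-71 + 1·-39 + 1·-21 = -131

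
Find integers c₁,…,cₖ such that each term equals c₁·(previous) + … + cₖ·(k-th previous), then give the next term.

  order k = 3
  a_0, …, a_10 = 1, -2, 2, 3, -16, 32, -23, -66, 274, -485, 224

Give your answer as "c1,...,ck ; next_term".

-2,-2,3 ; 1344

  a_3 = -2·2 + -2·-2 + 3·1 = 3
  a_4 = -2·3 + -2·2 + 3·-2 = -16
  a_5 = -2·-16 + -2·3 + 3·2 = 32
  a_6 = -2·32 + -2·-16 + 3·3 = -23
  a_7 = -2·-23 + -2·32 + 3·-16 = -66
  a_8 = -2·-66 + -2·-23 + 3·32 = 274
  a_9 = -2·274 + -2·-66 + 3·-23 = -485
  a_10 = -2·-485 + -2·274 + 3·-66 = 224
  a_11 = -2·224 + -2·-485 + 3·274 = 1344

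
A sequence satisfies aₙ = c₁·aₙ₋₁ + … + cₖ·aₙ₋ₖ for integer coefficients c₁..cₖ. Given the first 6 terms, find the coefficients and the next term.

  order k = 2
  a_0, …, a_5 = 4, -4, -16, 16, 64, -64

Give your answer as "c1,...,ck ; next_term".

  a_2 = 0·-4 + -4·4 = -16
  a_3 = 0·-16 + -4·-4 = 16
  a_4 = 0·16 + -4·-16 = 64
  a_5 = 0·64 + -4·16 = -64
  a_6 = 0·-64 + -4·64 = -256

0,-4 ; -256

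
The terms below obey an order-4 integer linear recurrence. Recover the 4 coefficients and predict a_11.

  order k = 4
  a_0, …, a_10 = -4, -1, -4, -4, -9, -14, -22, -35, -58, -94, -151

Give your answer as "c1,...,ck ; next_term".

1,0,1,1 ; -244

  a_4 = 1·-4 + 0·-4 + 1·-1 + 1·-4 = -9
  a_5 = 1·-9 + 0·-4 + 1·-4 + 1·-1 = -14
  a_6 = 1·-14 + 0·-9 + 1·-4 + 1·-4 = -22
  a_7 = 1·-22 + 0·-14 + 1·-9 + 1·-4 = -35
  a_8 = 1·-35 + 0·-22 + 1·-14 + 1·-9 = -58
  a_9 = 1·-58 + 0·-35 + 1·-22 + 1·-14 = -94
  a_10 = 1·-94 + 0·-58 + 1·-35 + 1·-22 = -151
  a_11 = 1·-151 + 0·-94 + 1·-58 + 1·-35 = -244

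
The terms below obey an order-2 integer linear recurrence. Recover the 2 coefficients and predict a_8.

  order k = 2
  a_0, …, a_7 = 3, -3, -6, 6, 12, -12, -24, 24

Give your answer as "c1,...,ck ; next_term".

  a_2 = 0·-3 + -2·3 = -6
  a_3 = 0·-6 + -2·-3 = 6
  a_4 = 0·6 + -2·-6 = 12
  a_5 = 0·12 + -2·6 = -12
  a_6 = 0·-12 + -2·12 = -24
  a_7 = 0·-24 + -2·-12 = 24
  a_8 = 0·24 + -2·-24 = 48

0,-2 ; 48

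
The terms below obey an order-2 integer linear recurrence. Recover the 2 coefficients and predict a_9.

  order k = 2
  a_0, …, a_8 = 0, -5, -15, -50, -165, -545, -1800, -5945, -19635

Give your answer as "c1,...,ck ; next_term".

3,1 ; -64850

  a_2 = 3·-5 + 1·0 = -15
  a_3 = 3·-15 + 1·-5 = -50
  a_4 = 3·-50 + 1·-15 = -165
  a_5 = 3·-165 + 1·-50 = -545
  a_6 = 3·-545 + 1·-165 = -1800
  a_7 = 3·-1800 + 1·-545 = -5945
  a_8 = 3·-5945 + 1·-1800 = -19635
  a_9 = 3·-19635 + 1·-5945 = -64850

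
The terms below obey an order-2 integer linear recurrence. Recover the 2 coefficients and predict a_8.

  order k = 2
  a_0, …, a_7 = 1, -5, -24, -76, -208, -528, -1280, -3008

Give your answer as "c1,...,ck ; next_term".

  a_2 = 4·-5 + -4·1 = -24
  a_3 = 4·-24 + -4·-5 = -76
  a_4 = 4·-76 + -4·-24 = -208
  a_5 = 4·-208 + -4·-76 = -528
  a_6 = 4·-528 + -4·-208 = -1280
  a_7 = 4·-1280 + -4·-528 = -3008
  a_8 = 4·-3008 + -4·-1280 = -6912

4,-4 ; -6912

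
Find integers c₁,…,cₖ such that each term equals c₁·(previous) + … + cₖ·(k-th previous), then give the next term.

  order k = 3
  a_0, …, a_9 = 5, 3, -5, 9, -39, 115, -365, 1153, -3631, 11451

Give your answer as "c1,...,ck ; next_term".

  a_3 = -2·-5 + 3·3 + -2·5 = 9
  a_4 = -2·9 + 3·-5 + -2·3 = -39
  a_5 = -2·-39 + 3·9 + -2·-5 = 115
  a_6 = -2·115 + 3·-39 + -2·9 = -365
  a_7 = -2·-365 + 3·115 + -2·-39 = 1153
  a_8 = -2·1153 + 3·-365 + -2·115 = -3631
  a_9 = -2·-3631 + 3·1153 + -2·-365 = 11451
  a_10 = -2·11451 + 3·-3631 + -2·1153 = -36101

-2,3,-2 ; -36101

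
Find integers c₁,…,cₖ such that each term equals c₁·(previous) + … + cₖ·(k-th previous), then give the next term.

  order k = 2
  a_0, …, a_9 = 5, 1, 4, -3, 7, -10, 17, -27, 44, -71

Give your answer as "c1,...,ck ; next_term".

-1,1 ; 115

  a_2 = -1·1 + 1·5 = 4
  a_3 = -1·4 + 1·1 = -3
  a_4 = -1·-3 + 1·4 = 7
  a_5 = -1·7 + 1·-3 = -10
  a_6 = -1·-10 + 1·7 = 17
  a_7 = -1·17 + 1·-10 = -27
  a_8 = -1·-27 + 1·17 = 44
  a_9 = -1·44 + 1·-27 = -71
  a_10 = -1·-71 + 1·44 = 115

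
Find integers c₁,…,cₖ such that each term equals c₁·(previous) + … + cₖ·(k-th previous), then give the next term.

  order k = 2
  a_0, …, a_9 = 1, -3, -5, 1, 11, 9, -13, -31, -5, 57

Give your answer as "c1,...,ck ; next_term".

  a_2 = 1·-3 + -2·1 = -5
  a_3 = 1·-5 + -2·-3 = 1
  a_4 = 1·1 + -2·-5 = 11
  a_5 = 1·11 + -2·1 = 9
  a_6 = 1·9 + -2·11 = -13
  a_7 = 1·-13 + -2·9 = -31
  a_8 = 1·-31 + -2·-13 = -5
  a_9 = 1·-5 + -2·-31 = 57
  a_10 = 1·57 + -2·-5 = 67

1,-2 ; 67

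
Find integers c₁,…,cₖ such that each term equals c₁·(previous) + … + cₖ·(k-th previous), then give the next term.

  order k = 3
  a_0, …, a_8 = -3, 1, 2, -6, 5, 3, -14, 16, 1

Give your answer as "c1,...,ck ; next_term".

-1,-1,1 ; -31

  a_3 = -1·2 + -1·1 + 1·-3 = -6
  a_4 = -1·-6 + -1·2 + 1·1 = 5
  a_5 = -1·5 + -1·-6 + 1·2 = 3
  a_6 = -1·3 + -1·5 + 1·-6 = -14
  a_7 = -1·-14 + -1·3 + 1·5 = 16
  a_8 = -1·16 + -1·-14 + 1·3 = 1
  a_9 = -1·1 + -1·16 + 1·-14 = -31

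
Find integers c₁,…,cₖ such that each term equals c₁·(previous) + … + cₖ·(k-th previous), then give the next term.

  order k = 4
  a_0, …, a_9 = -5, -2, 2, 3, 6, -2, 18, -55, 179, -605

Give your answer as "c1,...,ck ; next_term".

-3,2,2,-3 ; 2009

  a_4 = -3·3 + 2·2 + 2·-2 + -3·-5 = 6
  a_5 = -3·6 + 2·3 + 2·2 + -3·-2 = -2
  a_6 = -3·-2 + 2·6 + 2·3 + -3·2 = 18
  a_7 = -3·18 + 2·-2 + 2·6 + -3·3 = -55
  a_8 = -3·-55 + 2·18 + 2·-2 + -3·6 = 179
  a_9 = -3·179 + 2·-55 + 2·18 + -3·-2 = -605
  a_10 = -3·-605 + 2·179 + 2·-55 + -3·18 = 2009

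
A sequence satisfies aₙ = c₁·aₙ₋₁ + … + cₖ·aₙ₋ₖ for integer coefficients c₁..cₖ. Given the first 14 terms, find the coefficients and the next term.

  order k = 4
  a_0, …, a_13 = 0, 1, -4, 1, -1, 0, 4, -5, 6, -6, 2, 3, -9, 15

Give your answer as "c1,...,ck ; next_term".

  a_4 = -1·1 + 0·-4 + 0·1 + -1·0 = -1
  a_5 = -1·-1 + 0·1 + 0·-4 + -1·1 = 0
  a_6 = -1·0 + 0·-1 + 0·1 + -1·-4 = 4
  a_7 = -1·4 + 0·0 + 0·-1 + -1·1 = -5
  a_8 = -1·-5 + 0·4 + 0·0 + -1·-1 = 6
  a_9 = -1·6 + 0·-5 + 0·4 + -1·0 = -6
  a_10 = -1·-6 + 0·6 + 0·-5 + -1·4 = 2
  a_11 = -1·2 + 0·-6 + 0·6 + -1·-5 = 3
  a_12 = -1·3 + 0·2 + 0·-6 + -1·6 = -9
  a_13 = -1·-9 + 0·3 + 0·2 + -1·-6 = 15
  a_14 = -1·15 + 0·-9 + 0·3 + -1·2 = -17

-1,0,0,-1 ; -17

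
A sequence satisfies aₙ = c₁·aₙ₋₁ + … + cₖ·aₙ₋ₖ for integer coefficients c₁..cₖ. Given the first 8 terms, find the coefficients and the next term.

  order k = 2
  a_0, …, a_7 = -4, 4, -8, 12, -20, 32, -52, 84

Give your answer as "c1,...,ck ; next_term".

  a_2 = -1·4 + 1·-4 = -8
  a_3 = -1·-8 + 1·4 = 12
  a_4 = -1·12 + 1·-8 = -20
  a_5 = -1·-20 + 1·12 = 32
  a_6 = -1·32 + 1·-20 = -52
  a_7 = -1·-52 + 1·32 = 84
  a_8 = -1·84 + 1·-52 = -136

-1,1 ; -136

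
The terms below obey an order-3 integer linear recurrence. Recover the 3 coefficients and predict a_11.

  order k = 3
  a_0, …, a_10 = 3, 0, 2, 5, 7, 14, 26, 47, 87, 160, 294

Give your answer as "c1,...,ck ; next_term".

1,1,1 ; 541

  a_3 = 1·2 + 1·0 + 1·3 = 5
  a_4 = 1·5 + 1·2 + 1·0 = 7
  a_5 = 1·7 + 1·5 + 1·2 = 14
  a_6 = 1·14 + 1·7 + 1·5 = 26
  a_7 = 1·26 + 1·14 + 1·7 = 47
  a_8 = 1·47 + 1·26 + 1·14 = 87
  a_9 = 1·87 + 1·47 + 1·26 = 160
  a_10 = 1·160 + 1·87 + 1·47 = 294
  a_11 = 1·294 + 1·160 + 1·87 = 541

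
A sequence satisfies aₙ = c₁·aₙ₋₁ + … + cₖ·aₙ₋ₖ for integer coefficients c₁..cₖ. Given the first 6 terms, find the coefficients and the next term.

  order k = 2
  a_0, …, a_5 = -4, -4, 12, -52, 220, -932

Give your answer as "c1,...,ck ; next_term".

  a_2 = -4·-4 + 1·-4 = 12
  a_3 = -4·12 + 1·-4 = -52
  a_4 = -4·-52 + 1·12 = 220
  a_5 = -4·220 + 1·-52 = -932
  a_6 = -4·-932 + 1·220 = 3948

-4,1 ; 3948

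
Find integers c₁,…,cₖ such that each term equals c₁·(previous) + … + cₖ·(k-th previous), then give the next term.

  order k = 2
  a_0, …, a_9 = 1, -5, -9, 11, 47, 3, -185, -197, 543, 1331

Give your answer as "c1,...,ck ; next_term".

1,-4 ; -841

  a_2 = 1·-5 + -4·1 = -9
  a_3 = 1·-9 + -4·-5 = 11
  a_4 = 1·11 + -4·-9 = 47
  a_5 = 1·47 + -4·11 = 3
  a_6 = 1·3 + -4·47 = -185
  a_7 = 1·-185 + -4·3 = -197
  a_8 = 1·-197 + -4·-185 = 543
  a_9 = 1·543 + -4·-197 = 1331
  a_10 = 1·1331 + -4·543 = -841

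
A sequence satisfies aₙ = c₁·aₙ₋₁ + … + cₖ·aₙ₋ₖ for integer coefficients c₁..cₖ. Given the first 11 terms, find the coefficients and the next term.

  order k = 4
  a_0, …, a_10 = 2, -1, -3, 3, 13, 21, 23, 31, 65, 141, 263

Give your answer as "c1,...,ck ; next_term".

2,-1,0,2 ; 447

  a_4 = 2·3 + -1·-3 + 0·-1 + 2·2 = 13
  a_5 = 2·13 + -1·3 + 0·-3 + 2·-1 = 21
  a_6 = 2·21 + -1·13 + 0·3 + 2·-3 = 23
  a_7 = 2·23 + -1·21 + 0·13 + 2·3 = 31
  a_8 = 2·31 + -1·23 + 0·21 + 2·13 = 65
  a_9 = 2·65 + -1·31 + 0·23 + 2·21 = 141
  a_10 = 2·141 + -1·65 + 0·31 + 2·23 = 263
  a_11 = 2·263 + -1·141 + 0·65 + 2·31 = 447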